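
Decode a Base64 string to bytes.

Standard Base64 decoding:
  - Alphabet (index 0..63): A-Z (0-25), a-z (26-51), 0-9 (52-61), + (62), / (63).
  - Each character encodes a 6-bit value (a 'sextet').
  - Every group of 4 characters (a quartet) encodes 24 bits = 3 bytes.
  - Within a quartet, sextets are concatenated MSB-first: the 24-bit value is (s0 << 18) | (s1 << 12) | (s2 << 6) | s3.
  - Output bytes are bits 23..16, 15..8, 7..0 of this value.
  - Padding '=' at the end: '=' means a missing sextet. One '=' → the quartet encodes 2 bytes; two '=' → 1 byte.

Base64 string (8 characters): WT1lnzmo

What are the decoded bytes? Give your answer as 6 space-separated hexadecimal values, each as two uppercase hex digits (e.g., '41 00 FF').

Answer: 59 3D 65 9F 39 A8

Derivation:
After char 0 ('W'=22): chars_in_quartet=1 acc=0x16 bytes_emitted=0
After char 1 ('T'=19): chars_in_quartet=2 acc=0x593 bytes_emitted=0
After char 2 ('1'=53): chars_in_quartet=3 acc=0x164F5 bytes_emitted=0
After char 3 ('l'=37): chars_in_quartet=4 acc=0x593D65 -> emit 59 3D 65, reset; bytes_emitted=3
After char 4 ('n'=39): chars_in_quartet=1 acc=0x27 bytes_emitted=3
After char 5 ('z'=51): chars_in_quartet=2 acc=0x9F3 bytes_emitted=3
After char 6 ('m'=38): chars_in_quartet=3 acc=0x27CE6 bytes_emitted=3
After char 7 ('o'=40): chars_in_quartet=4 acc=0x9F39A8 -> emit 9F 39 A8, reset; bytes_emitted=6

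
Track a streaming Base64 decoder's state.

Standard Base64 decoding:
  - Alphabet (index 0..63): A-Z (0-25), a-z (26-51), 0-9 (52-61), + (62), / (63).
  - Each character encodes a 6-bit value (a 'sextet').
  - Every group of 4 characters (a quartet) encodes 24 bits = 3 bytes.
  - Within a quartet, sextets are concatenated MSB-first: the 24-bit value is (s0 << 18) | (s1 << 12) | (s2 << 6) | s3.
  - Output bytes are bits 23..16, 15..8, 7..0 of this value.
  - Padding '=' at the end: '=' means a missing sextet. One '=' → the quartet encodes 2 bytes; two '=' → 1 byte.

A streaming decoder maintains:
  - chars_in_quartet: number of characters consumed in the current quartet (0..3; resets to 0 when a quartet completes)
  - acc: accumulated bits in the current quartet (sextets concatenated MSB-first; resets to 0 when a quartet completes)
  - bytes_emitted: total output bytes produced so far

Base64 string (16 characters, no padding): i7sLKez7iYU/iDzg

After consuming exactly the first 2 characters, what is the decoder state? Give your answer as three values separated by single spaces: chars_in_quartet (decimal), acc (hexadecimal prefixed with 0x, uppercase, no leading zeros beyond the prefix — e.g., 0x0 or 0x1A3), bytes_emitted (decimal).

After char 0 ('i'=34): chars_in_quartet=1 acc=0x22 bytes_emitted=0
After char 1 ('7'=59): chars_in_quartet=2 acc=0x8BB bytes_emitted=0

Answer: 2 0x8BB 0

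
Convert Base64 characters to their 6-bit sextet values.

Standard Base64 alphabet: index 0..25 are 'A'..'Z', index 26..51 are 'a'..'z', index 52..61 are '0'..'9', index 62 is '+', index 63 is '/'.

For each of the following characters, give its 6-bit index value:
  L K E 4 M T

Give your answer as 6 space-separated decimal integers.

'L': A..Z range, ord('L') − ord('A') = 11
'K': A..Z range, ord('K') − ord('A') = 10
'E': A..Z range, ord('E') − ord('A') = 4
'4': 0..9 range, 52 + ord('4') − ord('0') = 56
'M': A..Z range, ord('M') − ord('A') = 12
'T': A..Z range, ord('T') − ord('A') = 19

Answer: 11 10 4 56 12 19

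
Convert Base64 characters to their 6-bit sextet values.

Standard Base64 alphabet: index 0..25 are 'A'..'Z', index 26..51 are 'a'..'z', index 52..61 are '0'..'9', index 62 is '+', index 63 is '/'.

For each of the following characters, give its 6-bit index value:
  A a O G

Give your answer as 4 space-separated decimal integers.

Answer: 0 26 14 6

Derivation:
'A': A..Z range, ord('A') − ord('A') = 0
'a': a..z range, 26 + ord('a') − ord('a') = 26
'O': A..Z range, ord('O') − ord('A') = 14
'G': A..Z range, ord('G') − ord('A') = 6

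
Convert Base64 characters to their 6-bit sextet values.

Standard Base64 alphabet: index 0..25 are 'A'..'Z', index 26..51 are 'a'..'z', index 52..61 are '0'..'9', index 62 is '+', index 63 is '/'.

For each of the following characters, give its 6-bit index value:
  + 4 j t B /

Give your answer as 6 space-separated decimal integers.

'+': index 62
'4': 0..9 range, 52 + ord('4') − ord('0') = 56
'j': a..z range, 26 + ord('j') − ord('a') = 35
't': a..z range, 26 + ord('t') − ord('a') = 45
'B': A..Z range, ord('B') − ord('A') = 1
'/': index 63

Answer: 62 56 35 45 1 63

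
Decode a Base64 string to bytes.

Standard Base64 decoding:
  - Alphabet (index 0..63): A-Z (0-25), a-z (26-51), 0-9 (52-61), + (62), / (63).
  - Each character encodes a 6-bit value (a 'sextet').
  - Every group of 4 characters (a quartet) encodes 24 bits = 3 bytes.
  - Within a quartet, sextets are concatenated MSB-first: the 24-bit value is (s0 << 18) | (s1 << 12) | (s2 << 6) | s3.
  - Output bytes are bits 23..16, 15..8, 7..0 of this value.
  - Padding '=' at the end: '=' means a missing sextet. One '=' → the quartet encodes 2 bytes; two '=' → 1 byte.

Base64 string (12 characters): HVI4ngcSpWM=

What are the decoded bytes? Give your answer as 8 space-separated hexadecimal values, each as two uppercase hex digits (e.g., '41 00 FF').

After char 0 ('H'=7): chars_in_quartet=1 acc=0x7 bytes_emitted=0
After char 1 ('V'=21): chars_in_quartet=2 acc=0x1D5 bytes_emitted=0
After char 2 ('I'=8): chars_in_quartet=3 acc=0x7548 bytes_emitted=0
After char 3 ('4'=56): chars_in_quartet=4 acc=0x1D5238 -> emit 1D 52 38, reset; bytes_emitted=3
After char 4 ('n'=39): chars_in_quartet=1 acc=0x27 bytes_emitted=3
After char 5 ('g'=32): chars_in_quartet=2 acc=0x9E0 bytes_emitted=3
After char 6 ('c'=28): chars_in_quartet=3 acc=0x2781C bytes_emitted=3
After char 7 ('S'=18): chars_in_quartet=4 acc=0x9E0712 -> emit 9E 07 12, reset; bytes_emitted=6
After char 8 ('p'=41): chars_in_quartet=1 acc=0x29 bytes_emitted=6
After char 9 ('W'=22): chars_in_quartet=2 acc=0xA56 bytes_emitted=6
After char 10 ('M'=12): chars_in_quartet=3 acc=0x2958C bytes_emitted=6
Padding '=': partial quartet acc=0x2958C -> emit A5 63; bytes_emitted=8

Answer: 1D 52 38 9E 07 12 A5 63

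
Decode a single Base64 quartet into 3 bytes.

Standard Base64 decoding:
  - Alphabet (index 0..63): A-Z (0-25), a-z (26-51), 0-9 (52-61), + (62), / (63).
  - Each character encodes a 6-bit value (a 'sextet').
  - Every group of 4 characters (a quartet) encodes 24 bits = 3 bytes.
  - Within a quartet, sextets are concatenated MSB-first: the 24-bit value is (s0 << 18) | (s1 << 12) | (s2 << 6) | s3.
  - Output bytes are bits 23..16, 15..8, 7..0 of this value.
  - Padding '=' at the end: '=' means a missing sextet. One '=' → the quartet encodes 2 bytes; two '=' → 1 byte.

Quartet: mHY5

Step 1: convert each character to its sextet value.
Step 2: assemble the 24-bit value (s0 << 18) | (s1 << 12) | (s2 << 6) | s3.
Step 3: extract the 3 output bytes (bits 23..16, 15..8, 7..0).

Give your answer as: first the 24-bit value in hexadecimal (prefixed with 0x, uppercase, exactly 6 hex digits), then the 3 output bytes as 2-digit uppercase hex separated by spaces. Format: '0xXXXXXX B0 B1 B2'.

Sextets: m=38, H=7, Y=24, 5=57
24-bit: (38<<18) | (7<<12) | (24<<6) | 57
      = 0x980000 | 0x007000 | 0x000600 | 0x000039
      = 0x987639
Bytes: (v>>16)&0xFF=98, (v>>8)&0xFF=76, v&0xFF=39

Answer: 0x987639 98 76 39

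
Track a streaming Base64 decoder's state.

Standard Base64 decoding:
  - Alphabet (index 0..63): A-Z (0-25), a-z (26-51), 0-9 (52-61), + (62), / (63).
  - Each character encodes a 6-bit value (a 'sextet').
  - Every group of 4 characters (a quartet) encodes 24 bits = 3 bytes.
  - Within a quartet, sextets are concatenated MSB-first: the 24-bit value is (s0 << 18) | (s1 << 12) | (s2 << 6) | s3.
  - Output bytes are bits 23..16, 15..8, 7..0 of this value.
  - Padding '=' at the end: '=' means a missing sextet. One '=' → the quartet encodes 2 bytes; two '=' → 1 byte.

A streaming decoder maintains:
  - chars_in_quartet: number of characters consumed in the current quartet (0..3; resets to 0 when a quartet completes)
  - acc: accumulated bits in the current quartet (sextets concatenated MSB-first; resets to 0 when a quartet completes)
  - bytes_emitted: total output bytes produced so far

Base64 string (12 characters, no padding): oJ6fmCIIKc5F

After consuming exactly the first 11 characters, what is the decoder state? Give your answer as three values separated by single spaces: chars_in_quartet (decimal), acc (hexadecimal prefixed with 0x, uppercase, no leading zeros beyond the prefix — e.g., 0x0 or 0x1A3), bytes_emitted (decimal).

After char 0 ('o'=40): chars_in_quartet=1 acc=0x28 bytes_emitted=0
After char 1 ('J'=9): chars_in_quartet=2 acc=0xA09 bytes_emitted=0
After char 2 ('6'=58): chars_in_quartet=3 acc=0x2827A bytes_emitted=0
After char 3 ('f'=31): chars_in_quartet=4 acc=0xA09E9F -> emit A0 9E 9F, reset; bytes_emitted=3
After char 4 ('m'=38): chars_in_quartet=1 acc=0x26 bytes_emitted=3
After char 5 ('C'=2): chars_in_quartet=2 acc=0x982 bytes_emitted=3
After char 6 ('I'=8): chars_in_quartet=3 acc=0x26088 bytes_emitted=3
After char 7 ('I'=8): chars_in_quartet=4 acc=0x982208 -> emit 98 22 08, reset; bytes_emitted=6
After char 8 ('K'=10): chars_in_quartet=1 acc=0xA bytes_emitted=6
After char 9 ('c'=28): chars_in_quartet=2 acc=0x29C bytes_emitted=6
After char 10 ('5'=57): chars_in_quartet=3 acc=0xA739 bytes_emitted=6

Answer: 3 0xA739 6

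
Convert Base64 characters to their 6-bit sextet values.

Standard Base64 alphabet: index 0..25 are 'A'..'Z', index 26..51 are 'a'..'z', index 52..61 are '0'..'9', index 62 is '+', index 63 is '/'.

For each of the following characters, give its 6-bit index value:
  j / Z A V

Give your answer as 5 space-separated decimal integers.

Answer: 35 63 25 0 21

Derivation:
'j': a..z range, 26 + ord('j') − ord('a') = 35
'/': index 63
'Z': A..Z range, ord('Z') − ord('A') = 25
'A': A..Z range, ord('A') − ord('A') = 0
'V': A..Z range, ord('V') − ord('A') = 21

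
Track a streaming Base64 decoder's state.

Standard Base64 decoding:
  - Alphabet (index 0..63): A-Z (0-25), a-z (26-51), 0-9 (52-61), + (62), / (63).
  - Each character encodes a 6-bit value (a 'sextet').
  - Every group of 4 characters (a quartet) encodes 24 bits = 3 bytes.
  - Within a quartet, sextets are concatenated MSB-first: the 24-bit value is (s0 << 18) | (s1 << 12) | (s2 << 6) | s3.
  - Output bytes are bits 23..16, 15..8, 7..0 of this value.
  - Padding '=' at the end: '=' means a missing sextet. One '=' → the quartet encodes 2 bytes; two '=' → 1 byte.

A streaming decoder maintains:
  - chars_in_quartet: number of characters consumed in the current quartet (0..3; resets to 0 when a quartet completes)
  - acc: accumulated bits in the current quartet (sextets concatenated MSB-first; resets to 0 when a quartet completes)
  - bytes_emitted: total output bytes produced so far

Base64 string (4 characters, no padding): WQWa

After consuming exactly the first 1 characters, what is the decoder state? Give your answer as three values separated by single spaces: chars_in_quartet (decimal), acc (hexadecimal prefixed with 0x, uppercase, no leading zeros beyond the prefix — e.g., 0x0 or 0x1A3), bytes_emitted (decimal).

Answer: 1 0x16 0

Derivation:
After char 0 ('W'=22): chars_in_quartet=1 acc=0x16 bytes_emitted=0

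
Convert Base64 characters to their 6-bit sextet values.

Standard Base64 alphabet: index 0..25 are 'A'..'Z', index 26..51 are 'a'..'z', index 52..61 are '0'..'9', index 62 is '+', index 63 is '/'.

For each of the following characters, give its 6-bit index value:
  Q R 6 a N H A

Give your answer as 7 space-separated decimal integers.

'Q': A..Z range, ord('Q') − ord('A') = 16
'R': A..Z range, ord('R') − ord('A') = 17
'6': 0..9 range, 52 + ord('6') − ord('0') = 58
'a': a..z range, 26 + ord('a') − ord('a') = 26
'N': A..Z range, ord('N') − ord('A') = 13
'H': A..Z range, ord('H') − ord('A') = 7
'A': A..Z range, ord('A') − ord('A') = 0

Answer: 16 17 58 26 13 7 0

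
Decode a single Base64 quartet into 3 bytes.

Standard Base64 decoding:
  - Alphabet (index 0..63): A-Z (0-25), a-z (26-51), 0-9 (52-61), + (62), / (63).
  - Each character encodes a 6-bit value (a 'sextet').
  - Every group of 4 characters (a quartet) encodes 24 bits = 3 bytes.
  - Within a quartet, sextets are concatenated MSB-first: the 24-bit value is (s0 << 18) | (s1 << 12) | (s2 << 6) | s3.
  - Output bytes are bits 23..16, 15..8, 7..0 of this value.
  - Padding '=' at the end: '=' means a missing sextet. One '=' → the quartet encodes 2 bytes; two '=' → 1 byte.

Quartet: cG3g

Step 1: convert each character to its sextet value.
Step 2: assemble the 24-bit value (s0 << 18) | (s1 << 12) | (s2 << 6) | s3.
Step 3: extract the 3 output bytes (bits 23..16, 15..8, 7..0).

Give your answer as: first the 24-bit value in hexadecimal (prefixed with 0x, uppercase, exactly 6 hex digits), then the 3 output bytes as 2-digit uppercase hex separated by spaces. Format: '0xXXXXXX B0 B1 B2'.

Answer: 0x706DE0 70 6D E0

Derivation:
Sextets: c=28, G=6, 3=55, g=32
24-bit: (28<<18) | (6<<12) | (55<<6) | 32
      = 0x700000 | 0x006000 | 0x000DC0 | 0x000020
      = 0x706DE0
Bytes: (v>>16)&0xFF=70, (v>>8)&0xFF=6D, v&0xFF=E0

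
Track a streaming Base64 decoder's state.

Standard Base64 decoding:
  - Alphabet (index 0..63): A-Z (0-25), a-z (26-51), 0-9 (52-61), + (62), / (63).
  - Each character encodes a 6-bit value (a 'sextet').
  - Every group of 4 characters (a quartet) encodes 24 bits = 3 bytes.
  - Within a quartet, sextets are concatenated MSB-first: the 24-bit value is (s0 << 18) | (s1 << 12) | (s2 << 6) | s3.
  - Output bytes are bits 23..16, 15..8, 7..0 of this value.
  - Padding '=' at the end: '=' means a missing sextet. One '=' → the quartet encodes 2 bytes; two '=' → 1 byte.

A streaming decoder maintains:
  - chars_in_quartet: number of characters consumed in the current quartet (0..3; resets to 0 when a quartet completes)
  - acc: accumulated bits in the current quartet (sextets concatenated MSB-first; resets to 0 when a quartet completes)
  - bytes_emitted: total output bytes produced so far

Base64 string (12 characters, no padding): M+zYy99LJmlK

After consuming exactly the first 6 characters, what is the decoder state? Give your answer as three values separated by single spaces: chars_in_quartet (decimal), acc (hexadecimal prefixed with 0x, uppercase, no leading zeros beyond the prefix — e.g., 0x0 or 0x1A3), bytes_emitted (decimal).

Answer: 2 0xCBD 3

Derivation:
After char 0 ('M'=12): chars_in_quartet=1 acc=0xC bytes_emitted=0
After char 1 ('+'=62): chars_in_quartet=2 acc=0x33E bytes_emitted=0
After char 2 ('z'=51): chars_in_quartet=3 acc=0xCFB3 bytes_emitted=0
After char 3 ('Y'=24): chars_in_quartet=4 acc=0x33ECD8 -> emit 33 EC D8, reset; bytes_emitted=3
After char 4 ('y'=50): chars_in_quartet=1 acc=0x32 bytes_emitted=3
After char 5 ('9'=61): chars_in_quartet=2 acc=0xCBD bytes_emitted=3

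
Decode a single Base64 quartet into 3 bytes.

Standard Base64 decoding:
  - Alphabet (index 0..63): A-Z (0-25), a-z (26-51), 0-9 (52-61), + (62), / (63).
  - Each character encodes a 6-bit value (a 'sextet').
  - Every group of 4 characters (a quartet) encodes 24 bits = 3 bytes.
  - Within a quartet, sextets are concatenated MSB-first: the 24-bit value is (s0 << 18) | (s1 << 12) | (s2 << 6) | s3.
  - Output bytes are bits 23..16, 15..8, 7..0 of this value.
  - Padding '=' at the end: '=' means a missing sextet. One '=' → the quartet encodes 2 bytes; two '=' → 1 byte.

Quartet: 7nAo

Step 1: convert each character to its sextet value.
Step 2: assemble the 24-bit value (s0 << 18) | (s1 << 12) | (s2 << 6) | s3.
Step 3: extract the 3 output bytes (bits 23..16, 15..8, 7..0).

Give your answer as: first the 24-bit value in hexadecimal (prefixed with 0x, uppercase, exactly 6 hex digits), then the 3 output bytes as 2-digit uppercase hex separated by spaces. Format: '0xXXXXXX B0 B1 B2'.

Sextets: 7=59, n=39, A=0, o=40
24-bit: (59<<18) | (39<<12) | (0<<6) | 40
      = 0xEC0000 | 0x027000 | 0x000000 | 0x000028
      = 0xEE7028
Bytes: (v>>16)&0xFF=EE, (v>>8)&0xFF=70, v&0xFF=28

Answer: 0xEE7028 EE 70 28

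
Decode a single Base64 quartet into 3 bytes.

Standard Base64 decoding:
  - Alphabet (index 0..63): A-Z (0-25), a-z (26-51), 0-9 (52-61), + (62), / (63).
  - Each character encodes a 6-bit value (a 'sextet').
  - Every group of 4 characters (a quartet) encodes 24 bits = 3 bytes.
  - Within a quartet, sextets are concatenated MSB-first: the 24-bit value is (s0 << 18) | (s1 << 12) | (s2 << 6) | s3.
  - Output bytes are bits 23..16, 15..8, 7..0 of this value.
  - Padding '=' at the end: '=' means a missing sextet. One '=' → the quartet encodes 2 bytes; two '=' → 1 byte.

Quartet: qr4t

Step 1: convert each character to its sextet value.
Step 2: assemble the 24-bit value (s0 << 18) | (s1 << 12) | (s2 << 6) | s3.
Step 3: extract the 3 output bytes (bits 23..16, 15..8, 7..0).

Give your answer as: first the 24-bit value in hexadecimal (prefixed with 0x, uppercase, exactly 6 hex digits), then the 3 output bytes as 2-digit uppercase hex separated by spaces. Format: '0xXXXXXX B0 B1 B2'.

Answer: 0xAABE2D AA BE 2D

Derivation:
Sextets: q=42, r=43, 4=56, t=45
24-bit: (42<<18) | (43<<12) | (56<<6) | 45
      = 0xA80000 | 0x02B000 | 0x000E00 | 0x00002D
      = 0xAABE2D
Bytes: (v>>16)&0xFF=AA, (v>>8)&0xFF=BE, v&0xFF=2D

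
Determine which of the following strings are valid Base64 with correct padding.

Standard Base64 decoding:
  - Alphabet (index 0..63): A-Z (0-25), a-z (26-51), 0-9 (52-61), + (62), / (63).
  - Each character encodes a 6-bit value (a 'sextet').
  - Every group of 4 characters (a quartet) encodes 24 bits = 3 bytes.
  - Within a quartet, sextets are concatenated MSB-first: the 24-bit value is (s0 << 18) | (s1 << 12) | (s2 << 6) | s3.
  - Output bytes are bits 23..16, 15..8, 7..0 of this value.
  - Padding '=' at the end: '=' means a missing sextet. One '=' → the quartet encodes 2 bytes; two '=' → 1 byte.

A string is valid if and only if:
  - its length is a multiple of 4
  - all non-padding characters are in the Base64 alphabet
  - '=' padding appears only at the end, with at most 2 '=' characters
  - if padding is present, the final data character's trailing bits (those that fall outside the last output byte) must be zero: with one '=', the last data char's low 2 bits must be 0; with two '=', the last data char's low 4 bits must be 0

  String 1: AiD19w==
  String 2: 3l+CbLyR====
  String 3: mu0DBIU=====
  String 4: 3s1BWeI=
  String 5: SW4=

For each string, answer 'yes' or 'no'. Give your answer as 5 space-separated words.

String 1: 'AiD19w==' → valid
String 2: '3l+CbLyR====' → invalid (4 pad chars (max 2))
String 3: 'mu0DBIU=====' → invalid (5 pad chars (max 2))
String 4: '3s1BWeI=' → valid
String 5: 'SW4=' → valid

Answer: yes no no yes yes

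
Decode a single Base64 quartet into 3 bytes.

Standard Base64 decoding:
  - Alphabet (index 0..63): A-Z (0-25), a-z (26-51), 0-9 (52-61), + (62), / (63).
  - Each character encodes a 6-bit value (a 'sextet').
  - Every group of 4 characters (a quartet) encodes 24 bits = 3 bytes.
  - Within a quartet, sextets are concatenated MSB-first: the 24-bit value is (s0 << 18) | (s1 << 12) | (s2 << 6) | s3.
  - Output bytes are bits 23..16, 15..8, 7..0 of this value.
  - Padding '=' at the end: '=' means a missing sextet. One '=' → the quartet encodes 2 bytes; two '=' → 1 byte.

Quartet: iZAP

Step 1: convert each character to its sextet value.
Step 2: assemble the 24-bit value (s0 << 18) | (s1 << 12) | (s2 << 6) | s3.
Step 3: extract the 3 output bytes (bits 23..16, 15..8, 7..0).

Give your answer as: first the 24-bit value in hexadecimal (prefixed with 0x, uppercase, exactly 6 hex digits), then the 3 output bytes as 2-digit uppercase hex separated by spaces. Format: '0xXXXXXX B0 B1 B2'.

Answer: 0x89900F 89 90 0F

Derivation:
Sextets: i=34, Z=25, A=0, P=15
24-bit: (34<<18) | (25<<12) | (0<<6) | 15
      = 0x880000 | 0x019000 | 0x000000 | 0x00000F
      = 0x89900F
Bytes: (v>>16)&0xFF=89, (v>>8)&0xFF=90, v&0xFF=0F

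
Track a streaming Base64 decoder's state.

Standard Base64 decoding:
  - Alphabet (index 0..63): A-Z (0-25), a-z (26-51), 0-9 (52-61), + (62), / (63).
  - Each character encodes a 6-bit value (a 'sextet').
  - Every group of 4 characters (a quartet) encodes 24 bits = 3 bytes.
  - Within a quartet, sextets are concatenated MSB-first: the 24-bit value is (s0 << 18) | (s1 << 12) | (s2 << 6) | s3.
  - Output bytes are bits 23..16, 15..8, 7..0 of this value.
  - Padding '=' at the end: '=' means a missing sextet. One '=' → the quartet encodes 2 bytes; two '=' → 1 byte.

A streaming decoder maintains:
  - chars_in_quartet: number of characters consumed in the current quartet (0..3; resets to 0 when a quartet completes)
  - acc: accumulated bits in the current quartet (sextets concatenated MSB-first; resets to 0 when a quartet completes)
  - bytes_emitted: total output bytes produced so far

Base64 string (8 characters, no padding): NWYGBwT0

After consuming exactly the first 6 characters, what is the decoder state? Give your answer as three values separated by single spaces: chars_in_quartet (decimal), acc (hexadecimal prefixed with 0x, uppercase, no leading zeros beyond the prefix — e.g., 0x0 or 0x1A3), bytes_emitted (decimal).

After char 0 ('N'=13): chars_in_quartet=1 acc=0xD bytes_emitted=0
After char 1 ('W'=22): chars_in_quartet=2 acc=0x356 bytes_emitted=0
After char 2 ('Y'=24): chars_in_quartet=3 acc=0xD598 bytes_emitted=0
After char 3 ('G'=6): chars_in_quartet=4 acc=0x356606 -> emit 35 66 06, reset; bytes_emitted=3
After char 4 ('B'=1): chars_in_quartet=1 acc=0x1 bytes_emitted=3
After char 5 ('w'=48): chars_in_quartet=2 acc=0x70 bytes_emitted=3

Answer: 2 0x70 3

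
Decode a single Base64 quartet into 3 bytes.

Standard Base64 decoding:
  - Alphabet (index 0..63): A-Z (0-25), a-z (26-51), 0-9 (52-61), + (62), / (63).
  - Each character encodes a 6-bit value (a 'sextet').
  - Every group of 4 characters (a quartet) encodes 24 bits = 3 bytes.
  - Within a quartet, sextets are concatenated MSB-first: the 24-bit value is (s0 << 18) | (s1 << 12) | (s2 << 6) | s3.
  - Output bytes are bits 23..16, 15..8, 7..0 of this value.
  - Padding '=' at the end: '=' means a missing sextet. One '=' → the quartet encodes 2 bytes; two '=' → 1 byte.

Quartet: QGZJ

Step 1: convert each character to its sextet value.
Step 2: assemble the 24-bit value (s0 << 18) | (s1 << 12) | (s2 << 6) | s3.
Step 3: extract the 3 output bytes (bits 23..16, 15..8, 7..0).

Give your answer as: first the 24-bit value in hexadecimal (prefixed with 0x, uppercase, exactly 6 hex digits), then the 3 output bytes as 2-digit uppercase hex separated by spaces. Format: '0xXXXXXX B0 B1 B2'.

Answer: 0x406649 40 66 49

Derivation:
Sextets: Q=16, G=6, Z=25, J=9
24-bit: (16<<18) | (6<<12) | (25<<6) | 9
      = 0x400000 | 0x006000 | 0x000640 | 0x000009
      = 0x406649
Bytes: (v>>16)&0xFF=40, (v>>8)&0xFF=66, v&0xFF=49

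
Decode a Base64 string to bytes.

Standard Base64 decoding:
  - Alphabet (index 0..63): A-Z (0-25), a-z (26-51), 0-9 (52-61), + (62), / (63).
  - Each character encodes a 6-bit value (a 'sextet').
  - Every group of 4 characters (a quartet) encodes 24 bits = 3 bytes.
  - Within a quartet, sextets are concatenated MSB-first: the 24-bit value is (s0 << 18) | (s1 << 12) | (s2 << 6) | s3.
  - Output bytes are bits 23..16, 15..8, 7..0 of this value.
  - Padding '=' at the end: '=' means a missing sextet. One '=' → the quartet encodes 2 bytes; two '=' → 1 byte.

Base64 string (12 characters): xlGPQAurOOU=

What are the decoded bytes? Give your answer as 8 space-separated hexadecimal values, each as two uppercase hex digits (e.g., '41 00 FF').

After char 0 ('x'=49): chars_in_quartet=1 acc=0x31 bytes_emitted=0
After char 1 ('l'=37): chars_in_quartet=2 acc=0xC65 bytes_emitted=0
After char 2 ('G'=6): chars_in_quartet=3 acc=0x31946 bytes_emitted=0
After char 3 ('P'=15): chars_in_quartet=4 acc=0xC6518F -> emit C6 51 8F, reset; bytes_emitted=3
After char 4 ('Q'=16): chars_in_quartet=1 acc=0x10 bytes_emitted=3
After char 5 ('A'=0): chars_in_quartet=2 acc=0x400 bytes_emitted=3
After char 6 ('u'=46): chars_in_quartet=3 acc=0x1002E bytes_emitted=3
After char 7 ('r'=43): chars_in_quartet=4 acc=0x400BAB -> emit 40 0B AB, reset; bytes_emitted=6
After char 8 ('O'=14): chars_in_quartet=1 acc=0xE bytes_emitted=6
After char 9 ('O'=14): chars_in_quartet=2 acc=0x38E bytes_emitted=6
After char 10 ('U'=20): chars_in_quartet=3 acc=0xE394 bytes_emitted=6
Padding '=': partial quartet acc=0xE394 -> emit 38 E5; bytes_emitted=8

Answer: C6 51 8F 40 0B AB 38 E5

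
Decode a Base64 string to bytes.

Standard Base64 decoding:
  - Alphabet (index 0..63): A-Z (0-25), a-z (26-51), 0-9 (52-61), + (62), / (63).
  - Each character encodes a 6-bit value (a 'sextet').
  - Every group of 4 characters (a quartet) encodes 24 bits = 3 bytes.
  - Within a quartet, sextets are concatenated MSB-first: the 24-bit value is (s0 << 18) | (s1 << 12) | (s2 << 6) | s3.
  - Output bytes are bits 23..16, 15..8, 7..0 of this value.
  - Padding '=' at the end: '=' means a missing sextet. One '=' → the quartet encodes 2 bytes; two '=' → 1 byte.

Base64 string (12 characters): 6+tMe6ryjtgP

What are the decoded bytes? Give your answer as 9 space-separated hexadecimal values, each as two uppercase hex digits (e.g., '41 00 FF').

Answer: EB EB 4C 7B AA F2 8E D8 0F

Derivation:
After char 0 ('6'=58): chars_in_quartet=1 acc=0x3A bytes_emitted=0
After char 1 ('+'=62): chars_in_quartet=2 acc=0xEBE bytes_emitted=0
After char 2 ('t'=45): chars_in_quartet=3 acc=0x3AFAD bytes_emitted=0
After char 3 ('M'=12): chars_in_quartet=4 acc=0xEBEB4C -> emit EB EB 4C, reset; bytes_emitted=3
After char 4 ('e'=30): chars_in_quartet=1 acc=0x1E bytes_emitted=3
After char 5 ('6'=58): chars_in_quartet=2 acc=0x7BA bytes_emitted=3
After char 6 ('r'=43): chars_in_quartet=3 acc=0x1EEAB bytes_emitted=3
After char 7 ('y'=50): chars_in_quartet=4 acc=0x7BAAF2 -> emit 7B AA F2, reset; bytes_emitted=6
After char 8 ('j'=35): chars_in_quartet=1 acc=0x23 bytes_emitted=6
After char 9 ('t'=45): chars_in_quartet=2 acc=0x8ED bytes_emitted=6
After char 10 ('g'=32): chars_in_quartet=3 acc=0x23B60 bytes_emitted=6
After char 11 ('P'=15): chars_in_quartet=4 acc=0x8ED80F -> emit 8E D8 0F, reset; bytes_emitted=9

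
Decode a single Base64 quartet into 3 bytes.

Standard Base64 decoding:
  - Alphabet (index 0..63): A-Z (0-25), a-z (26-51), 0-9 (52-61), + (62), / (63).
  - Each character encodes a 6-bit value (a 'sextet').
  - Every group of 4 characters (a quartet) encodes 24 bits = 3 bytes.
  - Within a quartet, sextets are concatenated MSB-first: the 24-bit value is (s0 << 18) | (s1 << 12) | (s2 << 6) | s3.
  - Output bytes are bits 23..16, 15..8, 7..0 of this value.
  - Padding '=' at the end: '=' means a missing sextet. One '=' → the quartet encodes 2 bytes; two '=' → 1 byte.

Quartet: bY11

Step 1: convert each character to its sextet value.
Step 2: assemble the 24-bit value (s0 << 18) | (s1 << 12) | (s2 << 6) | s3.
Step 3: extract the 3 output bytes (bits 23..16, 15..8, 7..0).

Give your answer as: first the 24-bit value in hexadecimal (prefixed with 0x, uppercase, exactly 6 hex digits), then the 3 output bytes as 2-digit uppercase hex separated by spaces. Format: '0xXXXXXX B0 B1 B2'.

Answer: 0x6D8D75 6D 8D 75

Derivation:
Sextets: b=27, Y=24, 1=53, 1=53
24-bit: (27<<18) | (24<<12) | (53<<6) | 53
      = 0x6C0000 | 0x018000 | 0x000D40 | 0x000035
      = 0x6D8D75
Bytes: (v>>16)&0xFF=6D, (v>>8)&0xFF=8D, v&0xFF=75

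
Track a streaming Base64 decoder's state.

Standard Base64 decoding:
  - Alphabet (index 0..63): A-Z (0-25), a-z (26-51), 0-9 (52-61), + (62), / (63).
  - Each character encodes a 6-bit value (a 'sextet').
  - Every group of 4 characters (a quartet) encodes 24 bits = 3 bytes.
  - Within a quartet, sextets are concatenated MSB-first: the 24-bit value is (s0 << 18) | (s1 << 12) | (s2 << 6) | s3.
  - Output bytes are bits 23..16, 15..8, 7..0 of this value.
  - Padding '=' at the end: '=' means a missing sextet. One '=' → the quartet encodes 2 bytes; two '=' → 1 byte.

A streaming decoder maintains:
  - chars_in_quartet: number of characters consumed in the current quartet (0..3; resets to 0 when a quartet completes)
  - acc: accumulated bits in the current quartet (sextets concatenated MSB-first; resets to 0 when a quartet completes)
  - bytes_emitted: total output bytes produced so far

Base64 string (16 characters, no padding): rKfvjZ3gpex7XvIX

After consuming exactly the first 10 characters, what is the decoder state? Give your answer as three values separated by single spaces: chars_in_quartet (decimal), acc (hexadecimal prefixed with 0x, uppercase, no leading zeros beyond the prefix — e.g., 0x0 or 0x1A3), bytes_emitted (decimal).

Answer: 2 0xA5E 6

Derivation:
After char 0 ('r'=43): chars_in_quartet=1 acc=0x2B bytes_emitted=0
After char 1 ('K'=10): chars_in_quartet=2 acc=0xACA bytes_emitted=0
After char 2 ('f'=31): chars_in_quartet=3 acc=0x2B29F bytes_emitted=0
After char 3 ('v'=47): chars_in_quartet=4 acc=0xACA7EF -> emit AC A7 EF, reset; bytes_emitted=3
After char 4 ('j'=35): chars_in_quartet=1 acc=0x23 bytes_emitted=3
After char 5 ('Z'=25): chars_in_quartet=2 acc=0x8D9 bytes_emitted=3
After char 6 ('3'=55): chars_in_quartet=3 acc=0x23677 bytes_emitted=3
After char 7 ('g'=32): chars_in_quartet=4 acc=0x8D9DE0 -> emit 8D 9D E0, reset; bytes_emitted=6
After char 8 ('p'=41): chars_in_quartet=1 acc=0x29 bytes_emitted=6
After char 9 ('e'=30): chars_in_quartet=2 acc=0xA5E bytes_emitted=6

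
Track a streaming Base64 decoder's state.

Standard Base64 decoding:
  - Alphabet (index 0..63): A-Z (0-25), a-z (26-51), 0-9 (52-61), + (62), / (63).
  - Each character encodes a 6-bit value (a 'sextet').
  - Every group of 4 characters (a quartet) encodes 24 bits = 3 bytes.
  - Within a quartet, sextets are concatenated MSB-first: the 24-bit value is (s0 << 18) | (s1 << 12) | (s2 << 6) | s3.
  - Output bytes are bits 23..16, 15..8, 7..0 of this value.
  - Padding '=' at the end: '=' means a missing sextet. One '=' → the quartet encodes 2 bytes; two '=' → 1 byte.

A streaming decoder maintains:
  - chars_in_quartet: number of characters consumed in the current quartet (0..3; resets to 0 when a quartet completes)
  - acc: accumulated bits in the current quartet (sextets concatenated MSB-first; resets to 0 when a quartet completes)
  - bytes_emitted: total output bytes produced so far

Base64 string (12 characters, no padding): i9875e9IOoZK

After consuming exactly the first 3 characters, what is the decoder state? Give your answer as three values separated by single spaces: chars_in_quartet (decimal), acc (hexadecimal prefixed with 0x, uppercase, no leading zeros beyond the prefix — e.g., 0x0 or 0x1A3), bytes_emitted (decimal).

Answer: 3 0x22F7C 0

Derivation:
After char 0 ('i'=34): chars_in_quartet=1 acc=0x22 bytes_emitted=0
After char 1 ('9'=61): chars_in_quartet=2 acc=0x8BD bytes_emitted=0
After char 2 ('8'=60): chars_in_quartet=3 acc=0x22F7C bytes_emitted=0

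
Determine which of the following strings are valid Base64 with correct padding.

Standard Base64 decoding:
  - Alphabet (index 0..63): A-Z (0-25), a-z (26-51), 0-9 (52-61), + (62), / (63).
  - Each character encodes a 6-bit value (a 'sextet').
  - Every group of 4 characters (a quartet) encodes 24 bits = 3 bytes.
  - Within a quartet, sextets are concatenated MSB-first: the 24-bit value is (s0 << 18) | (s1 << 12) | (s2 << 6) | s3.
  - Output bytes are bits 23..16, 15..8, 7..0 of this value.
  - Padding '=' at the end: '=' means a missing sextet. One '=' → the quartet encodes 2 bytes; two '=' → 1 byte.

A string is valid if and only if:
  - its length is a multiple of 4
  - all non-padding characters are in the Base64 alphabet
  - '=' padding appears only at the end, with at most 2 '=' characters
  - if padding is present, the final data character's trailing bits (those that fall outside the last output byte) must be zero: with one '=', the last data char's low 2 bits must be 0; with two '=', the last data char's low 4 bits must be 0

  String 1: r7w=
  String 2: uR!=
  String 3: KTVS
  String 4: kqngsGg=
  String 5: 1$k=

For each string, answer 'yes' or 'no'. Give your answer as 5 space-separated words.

Answer: yes no yes yes no

Derivation:
String 1: 'r7w=' → valid
String 2: 'uR!=' → invalid (bad char(s): ['!'])
String 3: 'KTVS' → valid
String 4: 'kqngsGg=' → valid
String 5: '1$k=' → invalid (bad char(s): ['$'])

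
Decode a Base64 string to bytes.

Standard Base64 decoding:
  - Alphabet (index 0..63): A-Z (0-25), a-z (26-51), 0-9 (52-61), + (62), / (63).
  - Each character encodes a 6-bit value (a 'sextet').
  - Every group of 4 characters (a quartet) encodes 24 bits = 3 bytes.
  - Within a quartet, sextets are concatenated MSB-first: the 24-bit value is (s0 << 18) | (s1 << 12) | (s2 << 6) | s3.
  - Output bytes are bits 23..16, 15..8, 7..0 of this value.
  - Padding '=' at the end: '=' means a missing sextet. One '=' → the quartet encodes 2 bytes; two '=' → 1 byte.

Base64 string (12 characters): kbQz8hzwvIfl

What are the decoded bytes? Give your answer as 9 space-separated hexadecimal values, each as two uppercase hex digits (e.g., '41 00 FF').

After char 0 ('k'=36): chars_in_quartet=1 acc=0x24 bytes_emitted=0
After char 1 ('b'=27): chars_in_quartet=2 acc=0x91B bytes_emitted=0
After char 2 ('Q'=16): chars_in_quartet=3 acc=0x246D0 bytes_emitted=0
After char 3 ('z'=51): chars_in_quartet=4 acc=0x91B433 -> emit 91 B4 33, reset; bytes_emitted=3
After char 4 ('8'=60): chars_in_quartet=1 acc=0x3C bytes_emitted=3
After char 5 ('h'=33): chars_in_quartet=2 acc=0xF21 bytes_emitted=3
After char 6 ('z'=51): chars_in_quartet=3 acc=0x3C873 bytes_emitted=3
After char 7 ('w'=48): chars_in_quartet=4 acc=0xF21CF0 -> emit F2 1C F0, reset; bytes_emitted=6
After char 8 ('v'=47): chars_in_quartet=1 acc=0x2F bytes_emitted=6
After char 9 ('I'=8): chars_in_quartet=2 acc=0xBC8 bytes_emitted=6
After char 10 ('f'=31): chars_in_quartet=3 acc=0x2F21F bytes_emitted=6
After char 11 ('l'=37): chars_in_quartet=4 acc=0xBC87E5 -> emit BC 87 E5, reset; bytes_emitted=9

Answer: 91 B4 33 F2 1C F0 BC 87 E5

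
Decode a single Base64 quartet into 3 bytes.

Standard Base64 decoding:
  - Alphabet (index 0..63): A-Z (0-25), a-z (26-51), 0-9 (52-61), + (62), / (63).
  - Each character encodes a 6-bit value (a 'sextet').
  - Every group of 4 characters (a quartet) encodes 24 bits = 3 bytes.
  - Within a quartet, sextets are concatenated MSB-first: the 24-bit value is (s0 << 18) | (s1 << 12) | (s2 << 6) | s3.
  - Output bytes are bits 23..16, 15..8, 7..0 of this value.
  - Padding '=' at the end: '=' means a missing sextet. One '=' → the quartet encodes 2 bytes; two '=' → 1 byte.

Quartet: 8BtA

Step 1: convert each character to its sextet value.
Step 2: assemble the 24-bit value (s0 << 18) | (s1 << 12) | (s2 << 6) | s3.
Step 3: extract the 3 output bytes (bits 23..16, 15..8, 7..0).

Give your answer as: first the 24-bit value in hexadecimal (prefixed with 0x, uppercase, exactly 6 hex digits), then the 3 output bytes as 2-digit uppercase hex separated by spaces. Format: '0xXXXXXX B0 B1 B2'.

Sextets: 8=60, B=1, t=45, A=0
24-bit: (60<<18) | (1<<12) | (45<<6) | 0
      = 0xF00000 | 0x001000 | 0x000B40 | 0x000000
      = 0xF01B40
Bytes: (v>>16)&0xFF=F0, (v>>8)&0xFF=1B, v&0xFF=40

Answer: 0xF01B40 F0 1B 40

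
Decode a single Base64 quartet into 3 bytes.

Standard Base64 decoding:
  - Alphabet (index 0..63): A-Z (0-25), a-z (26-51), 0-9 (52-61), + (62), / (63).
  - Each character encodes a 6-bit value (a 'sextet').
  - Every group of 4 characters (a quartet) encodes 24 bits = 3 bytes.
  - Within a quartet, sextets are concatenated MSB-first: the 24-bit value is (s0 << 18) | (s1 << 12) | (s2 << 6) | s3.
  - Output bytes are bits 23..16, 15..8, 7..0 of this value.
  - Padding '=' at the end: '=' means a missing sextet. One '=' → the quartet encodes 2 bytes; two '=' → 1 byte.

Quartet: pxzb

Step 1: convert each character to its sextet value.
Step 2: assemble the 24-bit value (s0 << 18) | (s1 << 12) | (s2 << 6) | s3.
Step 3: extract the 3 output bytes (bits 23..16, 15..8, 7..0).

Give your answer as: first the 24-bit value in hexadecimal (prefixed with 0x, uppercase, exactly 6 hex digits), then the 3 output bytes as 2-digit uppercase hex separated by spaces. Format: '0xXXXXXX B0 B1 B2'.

Sextets: p=41, x=49, z=51, b=27
24-bit: (41<<18) | (49<<12) | (51<<6) | 27
      = 0xA40000 | 0x031000 | 0x000CC0 | 0x00001B
      = 0xA71CDB
Bytes: (v>>16)&0xFF=A7, (v>>8)&0xFF=1C, v&0xFF=DB

Answer: 0xA71CDB A7 1C DB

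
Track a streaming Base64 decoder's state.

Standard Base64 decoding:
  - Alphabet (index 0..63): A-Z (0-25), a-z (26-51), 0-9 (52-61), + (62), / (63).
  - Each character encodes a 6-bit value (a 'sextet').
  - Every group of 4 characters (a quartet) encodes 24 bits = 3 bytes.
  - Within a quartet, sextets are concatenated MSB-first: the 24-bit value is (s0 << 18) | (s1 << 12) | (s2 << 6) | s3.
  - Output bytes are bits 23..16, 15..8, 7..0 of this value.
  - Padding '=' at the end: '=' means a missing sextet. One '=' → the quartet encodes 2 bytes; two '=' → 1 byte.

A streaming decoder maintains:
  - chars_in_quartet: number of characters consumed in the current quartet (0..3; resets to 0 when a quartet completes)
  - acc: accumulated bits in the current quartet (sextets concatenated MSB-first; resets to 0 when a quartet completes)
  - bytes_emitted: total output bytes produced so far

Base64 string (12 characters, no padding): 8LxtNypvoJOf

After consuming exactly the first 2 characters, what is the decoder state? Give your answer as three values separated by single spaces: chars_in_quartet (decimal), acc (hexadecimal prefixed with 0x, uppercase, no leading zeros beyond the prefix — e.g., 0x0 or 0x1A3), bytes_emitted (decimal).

Answer: 2 0xF0B 0

Derivation:
After char 0 ('8'=60): chars_in_quartet=1 acc=0x3C bytes_emitted=0
After char 1 ('L'=11): chars_in_quartet=2 acc=0xF0B bytes_emitted=0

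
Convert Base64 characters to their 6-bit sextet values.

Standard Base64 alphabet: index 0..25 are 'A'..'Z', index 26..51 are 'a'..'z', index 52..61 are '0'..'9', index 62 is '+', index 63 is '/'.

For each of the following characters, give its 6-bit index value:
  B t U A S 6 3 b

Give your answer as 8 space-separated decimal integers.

'B': A..Z range, ord('B') − ord('A') = 1
't': a..z range, 26 + ord('t') − ord('a') = 45
'U': A..Z range, ord('U') − ord('A') = 20
'A': A..Z range, ord('A') − ord('A') = 0
'S': A..Z range, ord('S') − ord('A') = 18
'6': 0..9 range, 52 + ord('6') − ord('0') = 58
'3': 0..9 range, 52 + ord('3') − ord('0') = 55
'b': a..z range, 26 + ord('b') − ord('a') = 27

Answer: 1 45 20 0 18 58 55 27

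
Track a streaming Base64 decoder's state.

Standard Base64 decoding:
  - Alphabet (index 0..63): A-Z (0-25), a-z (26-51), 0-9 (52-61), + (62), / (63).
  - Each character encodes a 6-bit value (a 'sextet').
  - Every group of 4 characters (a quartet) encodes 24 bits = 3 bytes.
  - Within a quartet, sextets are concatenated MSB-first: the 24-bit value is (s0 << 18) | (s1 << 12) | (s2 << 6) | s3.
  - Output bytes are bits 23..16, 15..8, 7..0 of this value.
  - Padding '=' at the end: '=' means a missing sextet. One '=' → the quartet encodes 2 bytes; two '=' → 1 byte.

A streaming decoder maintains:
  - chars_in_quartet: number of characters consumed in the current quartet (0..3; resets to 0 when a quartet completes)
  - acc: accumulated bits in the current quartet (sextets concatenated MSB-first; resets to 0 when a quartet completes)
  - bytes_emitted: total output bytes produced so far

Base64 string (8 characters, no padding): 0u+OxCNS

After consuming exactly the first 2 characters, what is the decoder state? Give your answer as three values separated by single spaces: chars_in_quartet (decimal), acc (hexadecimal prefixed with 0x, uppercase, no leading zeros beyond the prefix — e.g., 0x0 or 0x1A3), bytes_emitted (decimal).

After char 0 ('0'=52): chars_in_quartet=1 acc=0x34 bytes_emitted=0
After char 1 ('u'=46): chars_in_quartet=2 acc=0xD2E bytes_emitted=0

Answer: 2 0xD2E 0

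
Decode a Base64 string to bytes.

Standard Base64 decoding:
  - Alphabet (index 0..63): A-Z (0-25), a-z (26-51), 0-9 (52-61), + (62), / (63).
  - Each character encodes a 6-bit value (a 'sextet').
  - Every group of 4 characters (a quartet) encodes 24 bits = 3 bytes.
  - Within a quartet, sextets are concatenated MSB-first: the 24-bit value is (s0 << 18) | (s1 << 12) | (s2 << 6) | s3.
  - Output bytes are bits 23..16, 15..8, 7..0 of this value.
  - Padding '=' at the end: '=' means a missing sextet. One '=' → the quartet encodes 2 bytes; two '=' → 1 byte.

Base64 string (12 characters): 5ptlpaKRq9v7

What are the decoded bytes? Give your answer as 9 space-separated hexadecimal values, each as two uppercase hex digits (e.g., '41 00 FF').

After char 0 ('5'=57): chars_in_quartet=1 acc=0x39 bytes_emitted=0
After char 1 ('p'=41): chars_in_quartet=2 acc=0xE69 bytes_emitted=0
After char 2 ('t'=45): chars_in_quartet=3 acc=0x39A6D bytes_emitted=0
After char 3 ('l'=37): chars_in_quartet=4 acc=0xE69B65 -> emit E6 9B 65, reset; bytes_emitted=3
After char 4 ('p'=41): chars_in_quartet=1 acc=0x29 bytes_emitted=3
After char 5 ('a'=26): chars_in_quartet=2 acc=0xA5A bytes_emitted=3
After char 6 ('K'=10): chars_in_quartet=3 acc=0x2968A bytes_emitted=3
After char 7 ('R'=17): chars_in_quartet=4 acc=0xA5A291 -> emit A5 A2 91, reset; bytes_emitted=6
After char 8 ('q'=42): chars_in_quartet=1 acc=0x2A bytes_emitted=6
After char 9 ('9'=61): chars_in_quartet=2 acc=0xABD bytes_emitted=6
After char 10 ('v'=47): chars_in_quartet=3 acc=0x2AF6F bytes_emitted=6
After char 11 ('7'=59): chars_in_quartet=4 acc=0xABDBFB -> emit AB DB FB, reset; bytes_emitted=9

Answer: E6 9B 65 A5 A2 91 AB DB FB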